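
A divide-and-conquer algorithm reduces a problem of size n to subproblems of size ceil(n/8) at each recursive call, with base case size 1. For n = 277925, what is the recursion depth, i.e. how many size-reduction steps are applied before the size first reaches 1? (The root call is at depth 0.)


Each step divides the size by 8 (rounding up); after k steps the size is ceil(n/8^k), which equals 1 exactly when 8^k >= n.
So the depth is the smallest k with 8^k >= 277925, i.e. ceil(log_8(277925)).
8^6 = 262144 < 277925 <= 2097152 = 8^7
Recursion depth = 7


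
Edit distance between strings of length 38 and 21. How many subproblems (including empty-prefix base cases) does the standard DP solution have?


The table includes base cases (empty prefixes).
Rows: (m+1) = 39
Columns: (n+1) = 22
Total = 39 * 22 = 858


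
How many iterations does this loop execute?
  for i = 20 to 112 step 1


The loop variable i takes values starting at 20 and increments by 1 each iteration.
Sequence: i = 20, 21, 22, 23, 24, 25, 26, 27, 28, ...
The upper bound 112 is inclusive, so the count is floor((last - first) / step) + 1:
floor((112 - 20) / 1) + 1 = floor(92/1) + 1 = 92 + 1 = 93


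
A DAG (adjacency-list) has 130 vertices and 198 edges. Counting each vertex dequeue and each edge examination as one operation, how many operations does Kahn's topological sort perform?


V = 130 (vertex processing)
E = 198 (edge processing)
V + E = 130 + 198 = 328


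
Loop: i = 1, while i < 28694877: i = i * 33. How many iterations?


i multiplies by 33 each step:
i = 1 -> 33 -> 1089 -> 35937 -> 1185921 -> 39135393 (stop)
Iterations = ceil(log_33(28694877)) = 5


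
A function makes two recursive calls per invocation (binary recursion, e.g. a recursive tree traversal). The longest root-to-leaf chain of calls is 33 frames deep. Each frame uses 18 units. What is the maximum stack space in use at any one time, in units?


Binary recursion: the two calls run one after the other, so only one root-to-leaf chain of frames is on the stack at a time.
Maximum depth (longest chain) = 33 frames
Each frame = 18 units
Max stack space = 33 * 18 = 594


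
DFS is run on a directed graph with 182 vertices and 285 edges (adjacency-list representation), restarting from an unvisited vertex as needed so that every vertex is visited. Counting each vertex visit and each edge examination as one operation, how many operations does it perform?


A full DFS traversal processes each vertex exactly once (push/pop on stack).
Each directed edge is examined once.
V = 182, E = 285
V + E = 467


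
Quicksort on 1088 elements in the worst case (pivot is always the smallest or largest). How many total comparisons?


In the worst case, each partition step picks the worst pivot:
  Partition 1: 1087 comparisons (n-1 elements to compare)
  Partition 2: 1086 comparisons
  Partition 3: 1085 comparisons
  Partition 4: 1084 comparisons
  Partition 5: 1083 comparisons
  ...
  Last partition: 0 comparisons
Total = (n-1) + (n-2) + ... + 1 + 0 = n*(n-1)/2
= 1088*1087/2 = 591328


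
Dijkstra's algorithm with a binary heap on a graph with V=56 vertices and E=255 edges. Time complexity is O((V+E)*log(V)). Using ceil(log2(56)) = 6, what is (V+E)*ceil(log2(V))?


Dijkstra with a binary heap: each vertex is extracted once, each edge may relax once.
Each heap operation costs O(log V).
V + E = 56 + 255 = 311
ceil(log2(56)) = 6 (since 2^5 = 32 < 56 <= 64 = 2^6)
Total heap work = (V+E) * ceil(log2(V)) = 311 * 6 = 1866


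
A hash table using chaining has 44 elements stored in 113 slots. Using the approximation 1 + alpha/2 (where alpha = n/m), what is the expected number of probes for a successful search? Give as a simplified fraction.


Load factor alpha = n/m = 44/113
Expected probes = 1 + alpha/2 = 1 + 44/(2*113)
= 1 + 44/226
= 226/226 + 44/226
= 270/226
Simplify: 135/113


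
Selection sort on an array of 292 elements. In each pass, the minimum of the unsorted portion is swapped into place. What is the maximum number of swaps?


Selection sort performs one swap per pass:
  Pass 1: find min in positions 0 to 291, swap with position 0
  Pass 2: find min in positions 1 to 291, swap with position 1
  Pass 3: find min in positions 2 to 291, swap with position 2
  Pass 4: find min in positions 3 to 291, swap with position 3
  Pass 5: find min in positions 4 to 291, swap with position 4
  ... (286 more passes)
Total passes (and swaps) = n - 1 = 292 - 1 = 291


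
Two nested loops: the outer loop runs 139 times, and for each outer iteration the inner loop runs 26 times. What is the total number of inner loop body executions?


Outer loop: 139 iterations
Inner loop: 26 iterations per outer iteration
Total = 139 * 26 = 3614


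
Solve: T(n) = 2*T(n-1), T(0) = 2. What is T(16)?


Unrolling:
T(16) = 2*T(15) = 2^2*T(14) = ... = 2^16*T(0)
= 2^16 * 2
= 65536 * 2 = 131072


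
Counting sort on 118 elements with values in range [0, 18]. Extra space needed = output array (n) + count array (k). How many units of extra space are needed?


Output array size: 118 (to store sorted result)
Count array size: 19 (one slot per possible value, range 0 to 18)
Total extra space = 118 + 19 = 137


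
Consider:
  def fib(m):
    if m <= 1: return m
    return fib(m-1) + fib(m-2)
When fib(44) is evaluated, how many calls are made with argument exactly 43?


Let N(m) = number of times fib(m) is called while evaluating fib(44).
N(44) = 1 (the initial call).
N(43) = 1 (only fib(44) calls it).
For 1 <= m <= 42: fib(m) is called by fib(m+1) and fib(m+2), so
  N(m) = N(m+1) + N(m+2).
fib(0) is called only by fib(2), so N(0) = N(2).
Walk down from m=44:
  N(44)=1, N(43)=1
N(43) = 1


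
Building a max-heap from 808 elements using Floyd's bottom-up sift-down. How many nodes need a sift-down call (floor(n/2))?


In a heap of 808 elements (0-indexed array):
  Last element index: 807
  Parent of last element: floor((807 - 1) / 2) = 403
  Internal nodes: indices 0 to 403
  Count = floor(808/2) = 404


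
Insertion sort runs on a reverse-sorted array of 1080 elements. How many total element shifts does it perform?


Sum of shifts = 1 + 2 + 3 + ... + 1079
= 1080 * 1079 / 2
= 1165320 / 2
= 582660


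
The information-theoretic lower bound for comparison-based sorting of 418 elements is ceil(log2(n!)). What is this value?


A binary decision tree of height h has at most 2^h leaves and needs at least n! of them, so h >= ceil(log2(n!)).
418! is far too large to multiply out, so use Stirling's series:
  ln(n!) ~ n ln n - n + (1/2) ln(2 pi n) + 1/(12n)  (error below 1/(360 n^3), negligible here)
  ln(418) = 6.0354814
  n ln n = 418 * 6.0354814 = 2522.8312
  (1/2) ln(2 pi * 418) = (1/2) ln(2626.3715) = 3.9367
  1/(12*418) = 0.0002
  ln(418!) ~ 2522.8312 - 418 + 3.9367 + 0.0002 = 2108.7681
Convert to base 2: log2(418!) = 2108.7681 / ln 2 = 2108.7681 / 0.69314718 = 3042.3093
ceil(3042.3093) = 3043


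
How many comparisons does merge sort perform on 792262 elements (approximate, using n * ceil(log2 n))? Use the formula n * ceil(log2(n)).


Recursion depth: ceil(log2(792262)) = 20
Each recursion level merges n = 792262 elements
Total = 792262 * 20 = 15845240


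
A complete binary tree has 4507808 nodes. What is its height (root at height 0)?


In a complete binary tree, level k holds nodes 2^k .. 2^(k+1)-1 (1-indexed).
Height = floor(log2(n)) = floor(log2(4507808)) = 22
Check: 2^22 = 4194304 <= 4507808 < 8388608 = 2^23


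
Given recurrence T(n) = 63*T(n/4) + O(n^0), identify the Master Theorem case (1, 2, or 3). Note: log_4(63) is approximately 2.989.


Master Theorem parameters: a=63, b=4, c=0
log_b(a) = 2.989
Compare b^c with a: 4^0 = 1 < 63, so c < log_b(a).
Comparing c=0 vs log_b(a)=2.989:
0 < 2.989 => Case 1
Result: T(n) = O(n^(log_4 63)) ~ O(n^2.989)
Master Theorem case = 1


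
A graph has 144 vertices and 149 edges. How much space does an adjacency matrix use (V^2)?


Adjacency matrix: V x V grid of entries
Space = V^2 = 144^2 = 144 * 144 = 20736


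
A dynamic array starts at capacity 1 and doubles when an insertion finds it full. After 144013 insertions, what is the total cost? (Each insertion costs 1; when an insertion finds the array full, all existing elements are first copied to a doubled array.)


Insertion cost: 144013 (one per element)
Resizes occur just before inserting elements 2, 3, 5, 9, ...
Elements copied at each resize: 1 + 2 + 4 + 8 + 16 + 32 + 64 + 128 + 256 + 512 + 1024 + 2048 + 4096 + 8192 + 16384 + 32768 + 65536 + 131072
Sum of copies = 262143 (geometric series: 2^k - 1)
Total = 144013 + 262143 = 406156


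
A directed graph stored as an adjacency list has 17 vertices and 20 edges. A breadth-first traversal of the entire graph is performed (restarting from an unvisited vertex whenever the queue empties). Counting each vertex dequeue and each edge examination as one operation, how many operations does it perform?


A full BFS traversal dequeues each vertex once and examines each edge once.
Vertex visits: 17
Edge visits: 20
V + E = 17 + 20 = 37


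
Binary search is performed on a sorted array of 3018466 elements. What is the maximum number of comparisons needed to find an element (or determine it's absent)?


Binary search halves the search space each comparison:
  Step 1: search space = 3018466 -> 1509233
  Step 2: search space = 1509233 -> 754616
  Step 3: search space = 754616 -> 377308
  Step 4: search space = 377308 -> 188654
  Step 5: search space = 188654 -> 94327
  Step 6: search space = 94327 -> 47163
  Step 7: search space = 47163 -> 23581
  Step 8: search space = 23581 -> 11790
  Step 9: search space = 11790 -> 5895
  Step 10: search space = 5895 -> 2947
  Step 11: search space = 2947 -> 1473
  Step 12: search space = 1473 -> 736
  Step 13: search space = 736 -> 368
  Step 14: search space = 368 -> 184
  Step 15: search space = 184 -> 92
  Step 16: search space = 92 -> 46
  Step 17: search space = 46 -> 23
  Step 18: search space = 23 -> 11
  Step 19: search space = 11 -> 5
  Step 20: search space = 5 -> 2
  Step 21: search space = 2 -> 1
  Step 22: search space = 1 (final check)
Maximum comparisons = floor(log2(3018466)) + 1 = 21 + 1 = 22


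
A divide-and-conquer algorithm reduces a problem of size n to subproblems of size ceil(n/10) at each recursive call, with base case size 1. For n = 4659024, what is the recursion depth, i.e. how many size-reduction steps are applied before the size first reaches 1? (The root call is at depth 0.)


Each step divides the size by 10 (rounding up); after k steps the size is ceil(n/10^k), which equals 1 exactly when 10^k >= n.
So the depth is the smallest k with 10^k >= 4659024, i.e. ceil(log_10(4659024)).
10^6 = 1000000 < 4659024 <= 10000000 = 10^7
Recursion depth = 7


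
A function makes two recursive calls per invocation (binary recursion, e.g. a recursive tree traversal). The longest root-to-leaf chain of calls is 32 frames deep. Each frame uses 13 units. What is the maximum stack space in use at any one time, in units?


Binary recursion: the two calls run one after the other, so only one root-to-leaf chain of frames is on the stack at a time.
Maximum depth (longest chain) = 32 frames
Each frame = 13 units
Max stack space = 32 * 13 = 416


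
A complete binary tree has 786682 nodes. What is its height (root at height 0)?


In a complete binary tree, level k holds nodes 2^k .. 2^(k+1)-1 (1-indexed).
Height = floor(log2(n)) = floor(log2(786682)) = 19
Check: 2^19 = 524288 <= 786682 < 1048576 = 2^20


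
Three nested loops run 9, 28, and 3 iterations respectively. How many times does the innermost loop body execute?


Loop 1 (outermost): 9 iterations
Loop 2 (middle): 28 iterations per outer
Loop 3 (innermost): 3 iterations per middle
Total = 9 * 28 * 3 = 756


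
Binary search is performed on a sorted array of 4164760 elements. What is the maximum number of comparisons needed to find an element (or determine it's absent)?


Binary search halves the search space each comparison:
  Step 1: search space = 4164760 -> 2082380
  Step 2: search space = 2082380 -> 1041190
  Step 3: search space = 1041190 -> 520595
  Step 4: search space = 520595 -> 260297
  Step 5: search space = 260297 -> 130148
  Step 6: search space = 130148 -> 65074
  Step 7: search space = 65074 -> 32537
  Step 8: search space = 32537 -> 16268
  Step 9: search space = 16268 -> 8134
  Step 10: search space = 8134 -> 4067
  Step 11: search space = 4067 -> 2033
  Step 12: search space = 2033 -> 1016
  Step 13: search space = 1016 -> 508
  Step 14: search space = 508 -> 254
  Step 15: search space = 254 -> 127
  Step 16: search space = 127 -> 63
  Step 17: search space = 63 -> 31
  Step 18: search space = 31 -> 15
  Step 19: search space = 15 -> 7
  Step 20: search space = 7 -> 3
  Step 21: search space = 3 -> 1
  Step 22: search space = 1 (final check)
Maximum comparisons = floor(log2(4164760)) + 1 = 21 + 1 = 22


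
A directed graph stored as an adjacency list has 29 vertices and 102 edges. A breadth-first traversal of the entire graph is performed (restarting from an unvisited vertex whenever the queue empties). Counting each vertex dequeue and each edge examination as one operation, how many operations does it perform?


A full BFS traversal dequeues each vertex once and examines each edge once.
Vertex visits: 29
Edge visits: 102
V + E = 29 + 102 = 131


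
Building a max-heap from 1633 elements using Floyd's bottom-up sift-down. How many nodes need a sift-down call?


In a heap of 1633 elements (0-indexed array):
  Last element index: 1632
  Parent of last element: floor((1632 - 1) / 2) = 815
  Internal nodes: indices 0 to 815
  Count = floor(1633/2) = 816


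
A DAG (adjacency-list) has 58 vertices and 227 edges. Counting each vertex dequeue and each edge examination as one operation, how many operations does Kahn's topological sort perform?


V = 58 (vertex processing)
E = 227 (edge processing)
V + E = 58 + 227 = 285


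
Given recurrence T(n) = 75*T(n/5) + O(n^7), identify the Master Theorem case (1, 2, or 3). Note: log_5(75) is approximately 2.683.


Master Theorem parameters: a=75, b=5, c=7
log_b(a) = 2.683
Compare b^c with a: 5^7 = 78125 > 75, so c > log_b(a).
Comparing c=7 vs log_b(a)=2.683:
7 > 2.683 => Case 3
Result: T(n) = O(n^7)
Master Theorem case = 3


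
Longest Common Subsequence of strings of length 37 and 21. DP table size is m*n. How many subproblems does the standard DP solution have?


DP table indexed by positions in both strings.
First string: 37 positions
Second string: 21 positions
Total = 37 * 21 = 777


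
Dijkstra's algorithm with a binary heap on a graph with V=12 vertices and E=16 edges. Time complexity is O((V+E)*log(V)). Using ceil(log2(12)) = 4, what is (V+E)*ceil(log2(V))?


Dijkstra with a binary heap: each vertex is extracted once, each edge may relax once.
Each heap operation costs O(log V).
V + E = 12 + 16 = 28
ceil(log2(12)) = 4 (since 2^3 = 8 < 12 <= 16 = 2^4)
Total heap work = (V+E) * ceil(log2(V)) = 28 * 4 = 112


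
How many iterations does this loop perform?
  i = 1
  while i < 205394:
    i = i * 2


The loop variable doubles each iteration:
i = 1 -> 2 -> 4 -> 8 -> 16 -> 32 -> 64 -> 128 -> 256 -> 512 -> 1024 -> 2048 -> 4096 -> 8192 -> 16384 -> 32768 -> 65536 -> 131072 -> 262144 (stop, 262144 >= 205394)
Number of doublings = ceil(log2(205394)) = 18


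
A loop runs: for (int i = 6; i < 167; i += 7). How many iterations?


Loop starts at i = 6, increments by 7, stops when i >= 167.
Number of iterations = ceil((167 - 6) / 7)
= ceil(161 / 7)
= 23


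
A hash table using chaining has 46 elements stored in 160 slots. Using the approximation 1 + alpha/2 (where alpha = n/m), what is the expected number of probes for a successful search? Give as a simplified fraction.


Load factor alpha = n/m = 46/160
Expected probes = 1 + alpha/2 = 1 + 46/(2*160)
= 1 + 46/320
= 320/320 + 46/320
= 366/320
Simplify: 183/160


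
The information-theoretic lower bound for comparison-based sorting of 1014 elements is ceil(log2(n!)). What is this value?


A binary decision tree of height h has at most 2^h leaves and needs at least n! of them, so h >= ceil(log2(n!)).
1014! is far too large to multiply out, so use Stirling's series:
  ln(n!) ~ n ln n - n + (1/2) ln(2 pi n) + 1/(12n)  (error below 1/(360 n^3), negligible here)
  ln(1014) = 6.9216582
  n ln n = 1014 * 6.9216582 = 7018.5614
  (1/2) ln(2 pi * 1014) = (1/2) ln(6371.1499) = 4.3798
  1/(12*1014) = 0.0001
  ln(1014!) ~ 7018.5614 - 1014 + 4.3798 + 0.0001 = 6008.9413
Convert to base 2: log2(1014!) = 6008.9413 / ln 2 = 6008.9413 / 0.69314718 = 8669.0698
ceil(8669.0698) = 8670


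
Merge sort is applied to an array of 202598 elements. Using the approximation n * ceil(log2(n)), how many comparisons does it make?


Merge sort divides the array into halves recursively.
Number of levels = ceil(log2(202598)) = 18
At each level, approximately n = 202598 comparisons are needed for merging.
Total comparisons ~ n * ceil(log2(n)) = 202598 * 18 = 3646764


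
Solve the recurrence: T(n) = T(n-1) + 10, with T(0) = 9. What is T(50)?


Unrolling the recurrence:
T(50) = T(49) + 10
       = T(48) + 10 + 10
       = T(47) + 10*3
       ...
       = T(0) + 10*50
       = 9 + 500 = 509


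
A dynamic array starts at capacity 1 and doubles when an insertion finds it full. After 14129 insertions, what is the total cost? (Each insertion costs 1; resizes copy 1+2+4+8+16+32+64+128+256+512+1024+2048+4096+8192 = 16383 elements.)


Insertion cost: 14129 (one per element)
Resizes occur just before inserting elements 2, 3, 5, 9, ...
Elements copied at each resize: 1 + 2 + 4 + 8 + 16 + 32 + 64 + 128 + 256 + 512 + 1024 + 2048 + 4096 + 8192
Sum of copies = 16383 (geometric series: 2^k - 1)
Total = 14129 + 16383 = 30512


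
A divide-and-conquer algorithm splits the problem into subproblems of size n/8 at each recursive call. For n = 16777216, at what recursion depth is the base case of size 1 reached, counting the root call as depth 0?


At each depth, the problem size is divided by 8:
  Depth 0: problem size = 16777216
  Depth 1: problem size = 2097152
  Depth 2: problem size = 262144
  Depth 3: problem size = 32768
  Depth 4: problem size = 4096
  Depth 5: problem size = 512
  Depth 6: problem size = 64
  Depth 7: problem size = 8
  Depth 8: problem size = 1 (base case)
The base case is reached at depth log_8(16777216) = 8 (the tree has 9 levels counting depth 0, but the depth asked for is 8).
Recursion depth = 8


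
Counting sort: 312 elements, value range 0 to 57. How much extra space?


n = 312 (output array)
k = 58 (count array for 58 distinct values)
Extra space = 312 + 58 = 370


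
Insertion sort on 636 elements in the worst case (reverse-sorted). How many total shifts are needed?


In the worst case (reverse-sorted), each element shifts past all previous:
  Element 1: 1 shifts
  Element 2: 2 shifts
  Element 3: 3 shifts
  Element 4: 4 shifts
  Element 5: 5 shifts
  ...
  Element 635: 635 shifts
Total = 1 + 2 + ... + 635
= 636*(636-1)/2 = 201930


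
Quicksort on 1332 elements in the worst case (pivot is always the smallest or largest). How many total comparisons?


In the worst case, each partition step picks the worst pivot:
  Partition 1: 1331 comparisons (n-1 elements to compare)
  Partition 2: 1330 comparisons
  Partition 3: 1329 comparisons
  Partition 4: 1328 comparisons
  Partition 5: 1327 comparisons
  ...
  Last partition: 0 comparisons
Total = (n-1) + (n-2) + ... + 1 + 0 = n*(n-1)/2
= 1332*1331/2 = 886446


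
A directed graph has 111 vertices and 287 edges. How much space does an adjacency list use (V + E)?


Adjacency list: one list head per vertex + one entry per edge
Vertex heads: 111
Edge entries: 287
Total = 111 + 287 = 398


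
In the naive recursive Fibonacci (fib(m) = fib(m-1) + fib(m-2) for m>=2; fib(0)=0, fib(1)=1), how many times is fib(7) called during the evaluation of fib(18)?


Let N(m) = number of times fib(m) is called while evaluating fib(18).
N(18) = 1 (the initial call).
N(17) = 1 (only fib(18) calls it).
For 1 <= m <= 16: fib(m) is called by fib(m+1) and fib(m+2), so
  N(m) = N(m+1) + N(m+2).
fib(0) is called only by fib(2), so N(0) = N(2).
Walk down from m=18:
  N(18)=1, N(17)=1, N(16)=2, N(15)=3, N(14)=5, N(13)=8, N(12)=13, N(11)=21, N(10)=34, N(9)=55, N(8)=89, N(7)=144
N(7) = 144


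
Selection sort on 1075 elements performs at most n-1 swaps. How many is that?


Each of the 1074 passes places one element in its final position.
Pass 1: swap minimum into position 0
Pass 2: swap minimum of remaining into position 1
...
Pass 1074: last two elements, one swap
Maximum swaps = 1075 - 1 = 1074


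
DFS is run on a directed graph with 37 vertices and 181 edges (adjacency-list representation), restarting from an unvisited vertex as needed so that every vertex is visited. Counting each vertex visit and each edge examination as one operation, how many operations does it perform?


A full DFS traversal processes each vertex exactly once (push/pop on stack).
Each directed edge is examined once.
V = 37, E = 181
V + E = 218


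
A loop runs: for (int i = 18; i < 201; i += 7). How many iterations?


Loop starts at i = 18, increments by 7, stops when i >= 201.
Number of iterations = ceil((201 - 18) / 7)
= ceil(183 / 7)
= 27


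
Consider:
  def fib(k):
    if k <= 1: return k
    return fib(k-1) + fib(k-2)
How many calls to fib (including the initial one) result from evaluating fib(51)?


Let C(m) = total calls to evaluate fib(m). Then C(0)=C(1)=1, and
C(m) = 1 + C(m-1) + C(m-2) for m >= 2.
Build the table (each entry = 1 + previous two):
  C(0) = 1
  C(1) = 1
  C(2) = 1 + 1 + 1 = 3
  C(3) = 1 + 3 + 1 = 5
  C(4) = 1 + 5 + 3 = 9
  C(5) = 1 + 9 + 5 = 15
  C(6) = 1 + 15 + 9 = 25
  C(7) = 1 + 25 + 15 = 41
  C(8) = 1 + 41 + 25 = 67
  C(9) = 1 + 67 + 41 = 109
  C(10) = 1 + 109 + 67 = 177
  C(11) = 1 + 177 + 109 = 287
  C(12) = 1 + 287 + 177 = 465
  C(13) = 1 + 465 + 287 = 753
  C(14) = 1 + 753 + 465 = 1219
  C(15) = 1 + 1219 + 753 = 1973
  C(16) = 1 + 1973 + 1219 = 3193
  C(17) = 1 + 3193 + 1973 = 5167
  C(18) = 1 + 5167 + 3193 = 8361
  C(19) = 1 + 8361 + 5167 = 13529
  C(20) = 1 + 13529 + 8361 = 21891
  C(21) = 1 + 21891 + 13529 = 35421
  C(22) = 1 + 35421 + 21891 = 57313
  C(23) = 1 + 57313 + 35421 = 92735
  C(24) = 1 + 92735 + 57313 = 150049
  C(25) = 1 + 150049 + 92735 = 242785
  C(26) = 1 + 242785 + 150049 = 392835
  C(27) = 1 + 392835 + 242785 = 635621
  C(28) = 1 + 635621 + 392835 = 1028457
  C(29) = 1 + 1028457 + 635621 = 1664079
  C(30) = 1 + 1664079 + 1028457 = 2692537
  C(31) = 1 + 2692537 + 1664079 = 4356617
  C(32) = 1 + 4356617 + 2692537 = 7049155
  C(33) = 1 + 7049155 + 4356617 = 11405773
  C(34) = 1 + 11405773 + 7049155 = 18454929
  C(35) = 1 + 18454929 + 11405773 = 29860703
  C(36) = 1 + 29860703 + 18454929 = 48315633
  C(37) = 1 + 48315633 + 29860703 = 78176337
  C(38) = 1 + 78176337 + 48315633 = 126491971
  C(39) = 1 + 126491971 + 78176337 = 204668309
  C(40) = 1 + 204668309 + 126491971 = 331160281
  C(41) = 1 + 331160281 + 204668309 = 535828591
  C(42) = 1 + 535828591 + 331160281 = 866988873
  C(43) = 1 + 866988873 + 535828591 = 1402817465
  C(44) = 1 + 1402817465 + 866988873 = 2269806339
  C(45) = 1 + 2269806339 + 1402817465 = 3672623805
  C(46) = 1 + 3672623805 + 2269806339 = 5942430145
  C(47) = 1 + 5942430145 + 3672623805 = 9615053951
  C(48) = 1 + 9615053951 + 5942430145 = 15557484097
  C(49) = 1 + 15557484097 + 9615053951 = 25172538049
  C(50) = 1 + 25172538049 + 15557484097 = 40730022147
  C(51) = 1 + 40730022147 + 25172538049 = 65902560197
Total calls for fib(51) = 65902560197


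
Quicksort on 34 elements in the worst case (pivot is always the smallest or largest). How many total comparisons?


In the worst case, each partition step picks the worst pivot:
  Partition 1: 33 comparisons (n-1 elements to compare)
  Partition 2: 32 comparisons
  Partition 3: 31 comparisons
  Partition 4: 30 comparisons
  Partition 5: 29 comparisons
  ...
  Last partition: 0 comparisons
Total = (n-1) + (n-2) + ... + 1 + 0 = n*(n-1)/2
= 34*33/2 = 561


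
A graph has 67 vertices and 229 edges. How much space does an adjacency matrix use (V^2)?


Adjacency matrix: V x V grid of entries
Space = V^2 = 67^2 = 67 * 67 = 4489


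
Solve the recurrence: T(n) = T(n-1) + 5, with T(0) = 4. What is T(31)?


Unrolling the recurrence:
T(31) = T(30) + 5
       = T(29) + 5 + 5
       = T(28) + 5*3
       ...
       = T(0) + 5*31
       = 4 + 155 = 159


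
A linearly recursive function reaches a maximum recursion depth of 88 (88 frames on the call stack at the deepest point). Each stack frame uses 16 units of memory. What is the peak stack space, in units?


Maximum recursion depth = 88 frames
Memory per frame = 16 units
Total stack space = depth * frame_size
= 88 * 16 = 1408


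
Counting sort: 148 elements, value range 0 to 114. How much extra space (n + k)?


n = 148 (output array)
k = 115 (count array for 115 distinct values)
Extra space = 148 + 115 = 263


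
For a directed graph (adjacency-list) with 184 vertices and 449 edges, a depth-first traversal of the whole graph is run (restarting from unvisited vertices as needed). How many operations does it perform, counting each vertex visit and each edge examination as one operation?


A full DFS traversal visits each vertex once and examines each edge once.
V = 184
E = 449
Sum = 184 + 449 = 633


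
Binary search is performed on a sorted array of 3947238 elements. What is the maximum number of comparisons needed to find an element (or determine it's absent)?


Binary search halves the search space each comparison:
  Step 1: search space = 3947238 -> 1973619
  Step 2: search space = 1973619 -> 986809
  Step 3: search space = 986809 -> 493404
  Step 4: search space = 493404 -> 246702
  Step 5: search space = 246702 -> 123351
  Step 6: search space = 123351 -> 61675
  Step 7: search space = 61675 -> 30837
  Step 8: search space = 30837 -> 15418
  Step 9: search space = 15418 -> 7709
  Step 10: search space = 7709 -> 3854
  Step 11: search space = 3854 -> 1927
  Step 12: search space = 1927 -> 963
  Step 13: search space = 963 -> 481
  Step 14: search space = 481 -> 240
  Step 15: search space = 240 -> 120
  Step 16: search space = 120 -> 60
  Step 17: search space = 60 -> 30
  Step 18: search space = 30 -> 15
  Step 19: search space = 15 -> 7
  Step 20: search space = 7 -> 3
  Step 21: search space = 3 -> 1
  Step 22: search space = 1 (final check)
Maximum comparisons = floor(log2(3947238)) + 1 = 21 + 1 = 22


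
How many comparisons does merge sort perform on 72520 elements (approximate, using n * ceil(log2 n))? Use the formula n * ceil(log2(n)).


Recursion depth: ceil(log2(72520)) = 17
Each recursion level merges n = 72520 elements
Total = 72520 * 17 = 1232840


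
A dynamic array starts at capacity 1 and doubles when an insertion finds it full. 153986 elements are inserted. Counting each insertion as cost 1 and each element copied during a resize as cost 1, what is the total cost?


n = 153986
Insertion costs: 153986
Resizes copy 1, 2, 4, ... up to the largest power of 2 that is <= n-1 = 153985, i.e. 131072.
Copy costs = 1 + 2 + 4 + 8 + 16 + 32 + 64 + 128 + 256 + 512 + 1024 + 2048 + 4096 + 8192 + 16384 + 32768 + 65536 + 131072 = 262143
Total = 153986 + 262143 = 416129


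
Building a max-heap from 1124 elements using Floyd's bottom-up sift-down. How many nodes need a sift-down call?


In a heap of 1124 elements (0-indexed array):
  Last element index: 1123
  Parent of last element: floor((1123 - 1) / 2) = 561
  Internal nodes: indices 0 to 561
  Count = floor(1124/2) = 562


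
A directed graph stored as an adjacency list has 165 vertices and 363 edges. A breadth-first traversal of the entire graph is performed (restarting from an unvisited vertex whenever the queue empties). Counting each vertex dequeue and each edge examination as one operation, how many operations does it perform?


A full BFS traversal dequeues each vertex once and examines each edge once.
Vertex visits: 165
Edge visits: 363
V + E = 165 + 363 = 528


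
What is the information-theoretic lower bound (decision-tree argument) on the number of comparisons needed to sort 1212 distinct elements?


A binary decision tree of height h has at most 2^h leaves and needs at least n! of them, so h >= ceil(log2(n!)).
1212! is far too large to multiply out, so use Stirling's series:
  ln(n!) ~ n ln n - n + (1/2) ln(2 pi n) + 1/(12n)  (error below 1/(360 n^3), negligible here)
  ln(1212) = 7.1000272
  n ln n = 1212 * 7.1000272 = 8605.2330
  (1/2) ln(2 pi * 1212) = (1/2) ln(7615.2206) = 4.4690
  1/(12*1212) = 0.0001
  ln(1212!) ~ 8605.2330 - 1212 + 4.4690 + 0.0001 = 7397.7021
Convert to base 2: log2(1212!) = 7397.7021 / ln 2 = 7397.7021 / 0.69314718 = 10672.6281
ceil(10672.6281) = 10673


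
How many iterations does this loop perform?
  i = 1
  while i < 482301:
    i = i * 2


The loop variable doubles each iteration:
i = 1 -> 2 -> 4 -> 8 -> 16 -> 32 -> 64 -> 128 -> 256 -> 512 -> 1024 -> 2048 -> 4096 -> 8192 -> 16384 -> 32768 -> 65536 -> 131072 -> 262144 -> 524288 (stop, 524288 >= 482301)
Number of doublings = ceil(log2(482301)) = 19


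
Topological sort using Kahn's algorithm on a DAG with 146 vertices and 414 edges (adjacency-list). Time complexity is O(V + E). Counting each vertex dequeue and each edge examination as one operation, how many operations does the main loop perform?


Kahn's algorithm:
  1. Compute in-degrees: O(V + E)
  2. Process queue: each vertex dequeued once (O(V))
     each edge examined once (O(E))
Total = V + E = 146 + 414 = 560


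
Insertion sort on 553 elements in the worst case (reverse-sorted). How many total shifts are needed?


In the worst case (reverse-sorted), each element shifts past all previous:
  Element 1: 1 shifts
  Element 2: 2 shifts
  Element 3: 3 shifts
  Element 4: 4 shifts
  Element 5: 5 shifts
  ...
  Element 552: 552 shifts
Total = 1 + 2 + ... + 552
= 553*(553-1)/2 = 152628


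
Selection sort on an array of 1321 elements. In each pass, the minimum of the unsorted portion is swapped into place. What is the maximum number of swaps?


Selection sort performs one swap per pass:
  Pass 1: find min in positions 0 to 1320, swap with position 0
  Pass 2: find min in positions 1 to 1320, swap with position 1
  Pass 3: find min in positions 2 to 1320, swap with position 2
  Pass 4: find min in positions 3 to 1320, swap with position 3
  Pass 5: find min in positions 4 to 1320, swap with position 4
  ... (1315 more passes)
Total passes (and swaps) = n - 1 = 1321 - 1 = 1320


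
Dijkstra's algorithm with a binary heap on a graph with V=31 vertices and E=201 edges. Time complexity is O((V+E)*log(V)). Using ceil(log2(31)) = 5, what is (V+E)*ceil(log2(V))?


Dijkstra with a binary heap: each vertex is extracted once, each edge may relax once.
Each heap operation costs O(log V).
V + E = 31 + 201 = 232
ceil(log2(31)) = 5 (since 2^4 = 16 < 31 <= 32 = 2^5)
Total heap work = (V+E) * ceil(log2(V)) = 232 * 5 = 1160


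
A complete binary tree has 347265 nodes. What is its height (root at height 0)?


In a complete binary tree, level k holds nodes 2^k .. 2^(k+1)-1 (1-indexed).
Height = floor(log2(n)) = floor(log2(347265)) = 18
Check: 2^18 = 262144 <= 347265 < 524288 = 2^19


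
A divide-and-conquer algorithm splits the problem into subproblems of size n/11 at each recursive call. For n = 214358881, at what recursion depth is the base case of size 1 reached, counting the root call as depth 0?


At each depth, the problem size is divided by 11:
  Depth 0: problem size = 214358881
  Depth 1: problem size = 19487171
  Depth 2: problem size = 1771561
  Depth 3: problem size = 161051
  Depth 4: problem size = 14641
  Depth 5: problem size = 1331
  Depth 6: problem size = 121
  Depth 7: problem size = 11
  Depth 8: problem size = 1 (base case)
The base case is reached at depth log_11(214358881) = 8 (the tree has 9 levels counting depth 0, but the depth asked for is 8).
Recursion depth = 8


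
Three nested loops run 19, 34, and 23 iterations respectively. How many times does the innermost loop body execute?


Loop 1 (outermost): 19 iterations
Loop 2 (middle): 34 iterations per outer
Loop 3 (innermost): 23 iterations per middle
Total = 19 * 34 * 23 = 14858


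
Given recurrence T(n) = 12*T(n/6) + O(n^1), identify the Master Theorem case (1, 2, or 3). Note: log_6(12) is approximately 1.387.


Master Theorem parameters: a=12, b=6, c=1
log_b(a) = 1.387
Compare b^c with a: 6^1 = 6 < 12, so c < log_b(a).
Comparing c=1 vs log_b(a)=1.387:
1 < 1.387 => Case 1
Result: T(n) = O(n^(log_6 12)) ~ O(n^1.387)
Master Theorem case = 1


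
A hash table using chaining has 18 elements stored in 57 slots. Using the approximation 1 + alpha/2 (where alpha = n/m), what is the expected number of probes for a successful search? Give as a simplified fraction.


Load factor alpha = n/m = 18/57
Expected probes = 1 + alpha/2 = 1 + 18/(2*57)
= 1 + 18/114
= 114/114 + 18/114
= 132/114
Simplify: 22/19


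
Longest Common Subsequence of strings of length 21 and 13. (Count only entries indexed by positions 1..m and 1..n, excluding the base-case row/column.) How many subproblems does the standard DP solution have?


DP table indexed by positions in both strings.
First string: 21 positions
Second string: 13 positions
Total = 21 * 13 = 273


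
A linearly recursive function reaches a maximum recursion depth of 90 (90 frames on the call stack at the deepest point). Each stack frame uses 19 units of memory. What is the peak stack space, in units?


Maximum recursion depth = 90 frames
Memory per frame = 19 units
Total stack space = depth * frame_size
= 90 * 19 = 1710


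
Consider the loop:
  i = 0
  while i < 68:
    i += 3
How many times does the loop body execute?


Starting at i = 0, each iteration adds 3.
Iterations until i >= 68:
  Iteration 1: i = 0 -> i = 3
  Iteration 2: i = 3 -> i = 6
  Iteration 3: i = 6 -> i = 9
  Iteration 4: i = 9 -> i = 12
  Iteration 5: i = 12 -> i = 15
  Iteration 6: i = 15 -> i = 18
  Iteration 7: i = 18 -> i = 21
  Iteration 8: i = 21 -> i = 24
  ... continuing ...
Total iterations = ceil(68/3) = 23


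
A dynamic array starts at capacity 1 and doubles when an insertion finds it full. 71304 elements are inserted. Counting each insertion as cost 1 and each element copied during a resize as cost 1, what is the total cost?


n = 71304
Insertion costs: 71304
Resizes copy 1, 2, 4, ... up to the largest power of 2 that is <= n-1 = 71303, i.e. 65536.
Copy costs = 1 + 2 + 4 + 8 + 16 + 32 + 64 + 128 + 256 + 512 + 1024 + 2048 + 4096 + 8192 + 16384 + 32768 + 65536 = 131071
Total = 71304 + 131071 = 202375


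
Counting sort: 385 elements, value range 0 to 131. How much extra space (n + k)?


n = 385 (output array)
k = 132 (count array for 132 distinct values)
Extra space = 385 + 132 = 517


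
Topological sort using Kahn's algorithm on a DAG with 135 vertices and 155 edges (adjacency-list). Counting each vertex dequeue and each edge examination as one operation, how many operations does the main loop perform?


Kahn's algorithm:
  1. Compute in-degrees: O(V + E)
  2. Process queue: each vertex dequeued once (O(V))
     each edge examined once (O(E))
Total = V + E = 135 + 155 = 290


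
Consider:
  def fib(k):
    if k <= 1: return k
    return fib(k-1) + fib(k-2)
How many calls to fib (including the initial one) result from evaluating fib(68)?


Let C(m) = total calls to evaluate fib(m). Then C(0)=C(1)=1, and
C(m) = 1 + C(m-1) + C(m-2) for m >= 2.
Build the table (each entry = 1 + previous two):
  C(0) = 1
  C(1) = 1
  C(2) = 1 + 1 + 1 = 3
  C(3) = 1 + 3 + 1 = 5
  C(4) = 1 + 5 + 3 = 9
  C(5) = 1 + 9 + 5 = 15
  C(6) = 1 + 15 + 9 = 25
  C(7) = 1 + 25 + 15 = 41
  C(8) = 1 + 41 + 25 = 67
  C(9) = 1 + 67 + 41 = 109
  C(10) = 1 + 109 + 67 = 177
  C(11) = 1 + 177 + 109 = 287
  C(12) = 1 + 287 + 177 = 465
  C(13) = 1 + 465 + 287 = 753
  C(14) = 1 + 753 + 465 = 1219
  C(15) = 1 + 1219 + 753 = 1973
  C(16) = 1 + 1973 + 1219 = 3193
  C(17) = 1 + 3193 + 1973 = 5167
  C(18) = 1 + 5167 + 3193 = 8361
  C(19) = 1 + 8361 + 5167 = 13529
  C(20) = 1 + 13529 + 8361 = 21891
  C(21) = 1 + 21891 + 13529 = 35421
  C(22) = 1 + 35421 + 21891 = 57313
  C(23) = 1 + 57313 + 35421 = 92735
  C(24) = 1 + 92735 + 57313 = 150049
  C(25) = 1 + 150049 + 92735 = 242785
  C(26) = 1 + 242785 + 150049 = 392835
  C(27) = 1 + 392835 + 242785 = 635621
  C(28) = 1 + 635621 + 392835 = 1028457
  C(29) = 1 + 1028457 + 635621 = 1664079
  C(30) = 1 + 1664079 + 1028457 = 2692537
  C(31) = 1 + 2692537 + 1664079 = 4356617
  C(32) = 1 + 4356617 + 2692537 = 7049155
  C(33) = 1 + 7049155 + 4356617 = 11405773
  C(34) = 1 + 11405773 + 7049155 = 18454929
  C(35) = 1 + 18454929 + 11405773 = 29860703
  C(36) = 1 + 29860703 + 18454929 = 48315633
  C(37) = 1 + 48315633 + 29860703 = 78176337
  C(38) = 1 + 78176337 + 48315633 = 126491971
  C(39) = 1 + 126491971 + 78176337 = 204668309
  C(40) = 1 + 204668309 + 126491971 = 331160281
  C(41) = 1 + 331160281 + 204668309 = 535828591
  C(42) = 1 + 535828591 + 331160281 = 866988873
  C(43) = 1 + 866988873 + 535828591 = 1402817465
  C(44) = 1 + 1402817465 + 866988873 = 2269806339
  C(45) = 1 + 2269806339 + 1402817465 = 3672623805
  C(46) = 1 + 3672623805 + 2269806339 = 5942430145
  C(47) = 1 + 5942430145 + 3672623805 = 9615053951
  C(48) = 1 + 9615053951 + 5942430145 = 15557484097
  C(49) = 1 + 15557484097 + 9615053951 = 25172538049
  C(50) = 1 + 25172538049 + 15557484097 = 40730022147
  C(51) = 1 + 40730022147 + 25172538049 = 65902560197
  C(52) = 1 + 65902560197 + 40730022147 = 106632582345
  C(53) = 1 + 106632582345 + 65902560197 = 172535142543
  C(54) = 1 + 172535142543 + 106632582345 = 279167724889
  C(55) = 1 + 279167724889 + 172535142543 = 451702867433
  C(56) = 1 + 451702867433 + 279167724889 = 730870592323
  C(57) = 1 + 730870592323 + 451702867433 = 1182573459757
  C(58) = 1 + 1182573459757 + 730870592323 = 1913444052081
  C(59) = 1 + 1913444052081 + 1182573459757 = 3096017511839
  C(60) = 1 + 3096017511839 + 1913444052081 = 5009461563921
  C(61) = 1 + 5009461563921 + 3096017511839 = 8105479075761
  C(62) = 1 + 8105479075761 + 5009461563921 = 13114940639683
  C(63) = 1 + 13114940639683 + 8105479075761 = 21220419715445
  C(64) = 1 + 21220419715445 + 13114940639683 = 34335360355129
  C(65) = 1 + 34335360355129 + 21220419715445 = 55555780070575
  C(66) = 1 + 55555780070575 + 34335360355129 = 89891140425705
  C(67) = 1 + 89891140425705 + 55555780070575 = 145446920496281
  C(68) = 1 + 145446920496281 + 89891140425705 = 235338060921987
Total calls for fib(68) = 235338060921987


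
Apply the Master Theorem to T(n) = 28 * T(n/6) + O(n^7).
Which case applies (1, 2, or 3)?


The Master Theorem: T(n) = a*T(n/b) + O(n^c)
  a = 28, b = 6, c = 7
log_b(a) = log_6(28) ~ 1.86
Compare b^c with a: 6^7 = 279936 > 28, so c > log_b(a).
Since c > log_b(a), Case 3 applies.
T(n) = O(n^7)
Master Theorem case = 3


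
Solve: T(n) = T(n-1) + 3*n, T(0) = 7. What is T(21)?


Expanding the recurrence:
T(21) = T(20) + 3*21
       = T(19) + 3*20 + 3*21
       ...
       = T(0) + 3*(1 + 2 + ... + 21)
       = 7 + 3 * 21*22/2
       = 7 + 3 * 231
       = 7 + 693 = 700


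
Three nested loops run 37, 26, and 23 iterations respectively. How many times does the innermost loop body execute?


Loop 1 (outermost): 37 iterations
Loop 2 (middle): 26 iterations per outer
Loop 3 (innermost): 23 iterations per middle
Total = 37 * 26 * 23 = 22126


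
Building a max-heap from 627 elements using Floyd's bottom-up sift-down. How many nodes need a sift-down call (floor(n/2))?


In a heap of 627 elements (0-indexed array):
  Last element index: 626
  Parent of last element: floor((626 - 1) / 2) = 312
  Internal nodes: indices 0 to 312
  Count = floor(627/2) = 313


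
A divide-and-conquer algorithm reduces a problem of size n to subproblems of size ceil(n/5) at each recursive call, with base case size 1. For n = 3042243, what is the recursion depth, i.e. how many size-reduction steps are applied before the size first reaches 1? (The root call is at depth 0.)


Each step divides the size by 5 (rounding up); after k steps the size is ceil(n/5^k), which equals 1 exactly when 5^k >= n.
So the depth is the smallest k with 5^k >= 3042243, i.e. ceil(log_5(3042243)).
5^9 = 1953125 < 3042243 <= 9765625 = 5^10
Recursion depth = 10
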